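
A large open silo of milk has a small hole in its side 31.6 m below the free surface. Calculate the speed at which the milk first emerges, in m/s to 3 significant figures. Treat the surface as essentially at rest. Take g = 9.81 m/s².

With the surface at rest and both surface and jet at atmospheric pressure, Bernoulli gives ρg h = ½ρv², so v = √(2gh) = √(2·9.81·31.6) = 24.9 m/s.

v ≈ 24.9 m/s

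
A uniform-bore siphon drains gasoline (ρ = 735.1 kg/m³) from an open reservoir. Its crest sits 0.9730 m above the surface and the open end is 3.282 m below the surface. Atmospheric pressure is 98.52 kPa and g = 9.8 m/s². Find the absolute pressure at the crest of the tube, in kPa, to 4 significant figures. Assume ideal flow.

67.87 kPa

The outlet speed comes from Torricelli: v = √(2g·3.282) = 8.020 m/s.
Continuity keeps v the same throughout the tube; from surface to crest, P_atm + 0 = P_top + ½ρv² + ρg·h_top.
P_top = 98520 − ½·735.1·8.020² − 735.1·9.8·0.9730 = 67870 Pa.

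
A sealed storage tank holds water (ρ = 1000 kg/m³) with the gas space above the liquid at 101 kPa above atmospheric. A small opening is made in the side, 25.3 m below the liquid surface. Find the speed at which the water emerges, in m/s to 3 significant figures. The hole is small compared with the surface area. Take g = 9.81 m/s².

v ≈ 26.4 m/s

Take point 1 at the surface (v₁ ≈ 0) and point 2 at the hole (at atmospheric pressure). Bernoulli: P₁ + ρg h = P_atm + ½ρv₂².
With P₁ − P_atm = 101000 Pa, v₂ = √(2gh + 2ΔP/ρ) = √(2·9.81·25.3 + 2·101000/1000) = 26.4 m/s.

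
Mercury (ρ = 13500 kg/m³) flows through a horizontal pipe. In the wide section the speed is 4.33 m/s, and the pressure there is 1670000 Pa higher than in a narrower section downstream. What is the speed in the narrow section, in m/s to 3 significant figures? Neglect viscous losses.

With h₁ = h₂, rearranging Bernoulli gives v₂ = √(v₁² + 2ΔP/ρ).
v₂ = √(4.33² + 2·1670000/13500) = √(18.7 + 247) = 16.3 m/s.

16.3 m/s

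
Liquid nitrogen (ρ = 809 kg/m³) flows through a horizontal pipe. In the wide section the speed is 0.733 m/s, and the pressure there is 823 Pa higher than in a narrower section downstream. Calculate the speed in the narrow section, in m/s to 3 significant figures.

Along the level pipe P + ½ρv² is conserved, hence v₂² = v₁² + 2(P₁ − P₂)/ρ.
v₂ = √(0.733² + 2·823/809) = √(0.537 + 2.03) = 1.60 m/s.

v₂ = 1.60 m/s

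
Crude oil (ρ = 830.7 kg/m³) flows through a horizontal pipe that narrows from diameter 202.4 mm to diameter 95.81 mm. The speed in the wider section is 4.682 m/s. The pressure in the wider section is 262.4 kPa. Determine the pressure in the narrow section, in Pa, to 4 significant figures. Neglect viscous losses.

90170 Pa

The volume flow rate is constant, so v₂ = (A₁/A₂)v₁ = (321.7/72.10)·4.682 = 20.89 m/s.
Bernoulli (h₁ = h₂): P₁ − P₂ = ½ρ(v₂² − v₁²).
P₂ = P₁ − ½ρ(v₂² − v₁²) = 262400 − ½·830.7·(20.89² − 4.682²) = 262400 − 172200 = 90170 Pa.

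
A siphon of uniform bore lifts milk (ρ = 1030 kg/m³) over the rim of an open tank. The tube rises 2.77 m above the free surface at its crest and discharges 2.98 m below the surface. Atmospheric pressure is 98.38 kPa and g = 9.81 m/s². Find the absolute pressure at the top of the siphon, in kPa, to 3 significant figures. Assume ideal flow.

From the surface to the outlet (both open to atmosphere, surface at rest): v = √(2g·h_out) = √(2·9.81·2.98) = 7.65 m/s.
The bore is uniform, so the speed at the crest is the same v. Bernoulli surface→crest: P_atm = P_top + ½ρv² + ρg·h_top.
P_top = 98380 − ½·1030·7.65² − 1030·9.81·2.77 = 40300 Pa.

P_top ≈ 40.3 kPa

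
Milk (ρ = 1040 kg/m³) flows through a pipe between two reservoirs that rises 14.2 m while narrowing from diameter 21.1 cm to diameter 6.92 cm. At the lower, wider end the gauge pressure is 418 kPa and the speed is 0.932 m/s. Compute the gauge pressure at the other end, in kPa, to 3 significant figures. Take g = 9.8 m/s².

By continuity, v₂ = v₁·A₁/A₂ = 0.932·(350/37.6) = 8.67 m/s.
Applying Bernoulli between the two ends and solving for P₂: P₂ = P₁ + ½ρ(v₁² − v₂²) − ρgΔh.
P₂ = 418000 + ½·1040·(0.932² − 8.67²) − 1040·9.8·(+14.2) = 418000 + (-38600) − (145000) = 235000 Pa.

P₂ ≈ 235 kPa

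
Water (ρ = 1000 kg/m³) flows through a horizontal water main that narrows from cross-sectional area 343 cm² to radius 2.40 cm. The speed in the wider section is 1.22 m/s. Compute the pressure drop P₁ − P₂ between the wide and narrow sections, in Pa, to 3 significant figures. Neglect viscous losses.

The volume flow rate is constant, so v₂ = (A₁/A₂)v₁ = (343/18.1)·1.22 = 23.1 m/s.
Along the horizontal streamline, P + ½ρv² is constant.
P₁ − P₂ = ½·1000·(23.1² − 1.22²) = ½·1000·533 = 267000 Pa.

ΔP ≈ 267000 Pa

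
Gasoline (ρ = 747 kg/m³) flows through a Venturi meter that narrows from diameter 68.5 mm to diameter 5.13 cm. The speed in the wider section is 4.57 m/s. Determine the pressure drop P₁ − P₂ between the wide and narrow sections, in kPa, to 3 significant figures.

By continuity, v₂ = v₁·A₁/A₂ = 4.57·(36.9/20.7) = 8.15 m/s.
Bernoulli (h₁ = h₂): P₁ − P₂ = ½ρ(v₂² − v₁²).
P₁ − P₂ = ½·747·(8.15² − 4.57²) = ½·747·45.5 = 17000 Pa.

ΔP ≈ 17.0 kPa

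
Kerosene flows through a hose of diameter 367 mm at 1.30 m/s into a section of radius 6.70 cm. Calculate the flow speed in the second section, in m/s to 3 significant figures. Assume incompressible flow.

The volume flow rate is constant, so v₂ = (A₁/A₂)v₁ = (1060/141)·1.30 = 9.75 m/s.

v₂ = 9.75 m/s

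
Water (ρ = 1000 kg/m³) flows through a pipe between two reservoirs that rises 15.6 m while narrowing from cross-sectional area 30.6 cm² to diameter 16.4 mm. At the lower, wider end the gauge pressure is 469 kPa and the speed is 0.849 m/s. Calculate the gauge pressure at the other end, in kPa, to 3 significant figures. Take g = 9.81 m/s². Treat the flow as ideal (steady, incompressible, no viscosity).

P₂ ≈ 241 kPa

The volume flow rate is constant, so v₂ = (A₁/A₂)v₁ = (30.6/2.11)·0.849 = 12.3 m/s.
Bernoulli: P₁ + ½ρv₁² + ρg h₁ = P₂ + ½ρv₂² + ρg h₂, so P₂ = P₁ + ½ρ(v₁² − v₂²) − ρg(h₂ − h₁).
P₂ = 469000 + ½·1000·(0.849² − 12.3²) − 1000·9.81·(+15.6) = 469000 + (-75300) − (153000) = 241000 Pa.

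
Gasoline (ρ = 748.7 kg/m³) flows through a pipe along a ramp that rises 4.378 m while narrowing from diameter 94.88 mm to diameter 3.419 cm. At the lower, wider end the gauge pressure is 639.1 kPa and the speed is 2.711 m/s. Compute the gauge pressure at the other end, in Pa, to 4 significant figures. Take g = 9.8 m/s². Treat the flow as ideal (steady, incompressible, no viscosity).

P₂ ≈ 446600 Pa

Continuity gives A₁v₁ = A₂v₂, so v₂ = (70.70 cm²)/(9.181 cm²) × 2.711 m/s = 20.88 m/s.
Energy conservation along the streamline gives P₂ = P₁ − ½ρ(v₂² − v₁²) − ρg(h₂ − h₁).
P₂ = 639100 + ½·748.7·(2.711² − 20.88²) − 748.7·9.8·(+4.378) = 639100 + (-160400) − (32120) = 446600 Pa.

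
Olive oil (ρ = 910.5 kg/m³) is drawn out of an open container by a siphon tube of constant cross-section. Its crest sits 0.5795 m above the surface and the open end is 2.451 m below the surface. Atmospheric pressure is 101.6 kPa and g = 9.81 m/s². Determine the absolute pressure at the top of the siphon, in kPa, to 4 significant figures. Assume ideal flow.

P_top = 74.53 kPa

From the surface to the outlet (both open to atmosphere, surface at rest): v = √(2g·h_out) = √(2·9.81·2.451) = 6.935 m/s.
With constant cross-section the crest speed equals v; applying Bernoulli from the surface up to the crest, P_top = P_atm − ½ρv² − ρg·h_top.
P_top = 101600 − ½·910.5·6.935² − 910.5·9.81·0.5795 = 74530 Pa.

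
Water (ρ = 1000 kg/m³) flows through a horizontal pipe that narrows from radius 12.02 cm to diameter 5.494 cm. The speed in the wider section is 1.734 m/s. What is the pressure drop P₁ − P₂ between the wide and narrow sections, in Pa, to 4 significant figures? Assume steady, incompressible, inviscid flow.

ΔP ≈ 549600 Pa

By continuity, v₂ = v₁·A₁/A₂ = 1.734·(453.9/23.71) = 33.20 m/s.
Along the horizontal streamline, P + ½ρv² is constant.
P₁ − P₂ = ½·1000·(33.20² − 1.734²) = ½·1000·1099 = 549600 Pa.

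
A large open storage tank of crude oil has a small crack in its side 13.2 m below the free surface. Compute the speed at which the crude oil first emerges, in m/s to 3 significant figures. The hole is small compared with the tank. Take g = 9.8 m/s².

v ≈ 16.1 m/s

The surface is effectively still and both ends are open, so ½v² = gh and v = √(2·9.8·13.2) = 16.1 m/s.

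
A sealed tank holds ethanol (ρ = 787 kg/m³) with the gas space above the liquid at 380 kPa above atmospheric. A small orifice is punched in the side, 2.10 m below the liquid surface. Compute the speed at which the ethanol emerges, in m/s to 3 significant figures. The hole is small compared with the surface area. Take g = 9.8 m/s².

v ≈ 31.7 m/s

Take point 1 at the surface (v₁ ≈ 0) and point 2 at the hole (at atmospheric pressure). Bernoulli: P₁ + ρg h = P_atm + ½ρv₂².
With P₁ − P_atm = 380000 Pa, v₂ = √(2gh + 2ΔP/ρ) = √(2·9.8·2.10 + 2·380000/787) = 31.7 m/s.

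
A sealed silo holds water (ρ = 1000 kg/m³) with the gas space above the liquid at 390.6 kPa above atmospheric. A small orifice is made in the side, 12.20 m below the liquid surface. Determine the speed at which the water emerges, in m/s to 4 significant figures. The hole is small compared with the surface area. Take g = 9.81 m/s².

31.95 m/s

Take point 1 at the surface (v₁ ≈ 0) and point 2 at the hole (at atmospheric pressure). Bernoulli: P₁ + ρg h = P_atm + ½ρv₂².
With P₁ − P_atm = 390600 Pa, v₂ = √(2gh + 2ΔP/ρ) = √(2·9.81·12.20 + 2·390600/1000) = 31.95 m/s.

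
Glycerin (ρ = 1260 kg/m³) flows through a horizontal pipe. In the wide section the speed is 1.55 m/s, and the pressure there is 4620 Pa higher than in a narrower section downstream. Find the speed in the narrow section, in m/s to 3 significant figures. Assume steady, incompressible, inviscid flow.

Horizontal Bernoulli: P₁ + ½ρv₁² = P₂ + ½ρv₂², so v₂² = v₁² + 2(P₁ − P₂)/ρ.
v₂ = √(1.55² + 2·4620/1260) = √(2.40 + 7.33) = 3.12 m/s.

v₂ ≈ 3.12 m/s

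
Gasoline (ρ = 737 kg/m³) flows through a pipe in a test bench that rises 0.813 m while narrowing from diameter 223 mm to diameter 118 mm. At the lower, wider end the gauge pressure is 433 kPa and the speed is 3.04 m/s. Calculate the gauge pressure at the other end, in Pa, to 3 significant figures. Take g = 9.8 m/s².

By continuity, v₂ = v₁·A₁/A₂ = 3.04·(391/109) = 10.9 m/s.
Applying Bernoulli between the two ends and solving for P₂: P₂ = P₁ + ½ρ(v₁² − v₂²) − ρgΔh.
P₂ = 433000 + ½·737·(3.04² − 10.9²) − 737·9.8·(+0.813) = 433000 + (-40000) − (5870) = 387000 Pa.

P₂ = 387000 Pa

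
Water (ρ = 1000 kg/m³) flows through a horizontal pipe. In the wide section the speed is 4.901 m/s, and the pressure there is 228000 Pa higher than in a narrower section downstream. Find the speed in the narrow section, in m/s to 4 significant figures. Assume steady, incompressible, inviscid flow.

21.91 m/s

Along the level pipe P + ½ρv² is conserved, hence v₂² = v₁² + 2(P₁ − P₂)/ρ.
v₂ = √(4.901² + 2·228000/1000) = √(24.02 + 456.0) = 21.91 m/s.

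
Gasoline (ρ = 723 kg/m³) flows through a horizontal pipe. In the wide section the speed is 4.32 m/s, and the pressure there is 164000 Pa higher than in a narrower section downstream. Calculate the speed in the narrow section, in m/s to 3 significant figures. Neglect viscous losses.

With h₁ = h₂, rearranging Bernoulli gives v₂ = √(v₁² + 2ΔP/ρ).
v₂ = √(4.32² + 2·164000/723) = √(18.7 + 454) = 21.7 m/s.

21.7 m/s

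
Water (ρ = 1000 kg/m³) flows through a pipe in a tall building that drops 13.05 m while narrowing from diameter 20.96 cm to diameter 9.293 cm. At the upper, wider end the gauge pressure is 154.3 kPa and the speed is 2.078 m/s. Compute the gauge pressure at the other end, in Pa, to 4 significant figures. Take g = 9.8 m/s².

P₂ ≈ 228500 Pa

The volume flow rate is constant, so v₂ = (A₁/A₂)v₁ = (345.0/67.83)·2.078 = 10.57 m/s.
Energy conservation along the streamline gives P₂ = P₁ − ½ρ(v₂² − v₁²) − ρg(h₂ − h₁).
P₂ = 154300 + ½·1000·(2.078² − 10.57²) − 1000·9.8·(−13.05) = 154300 + (-53710) − (-127900) = 228500 Pa.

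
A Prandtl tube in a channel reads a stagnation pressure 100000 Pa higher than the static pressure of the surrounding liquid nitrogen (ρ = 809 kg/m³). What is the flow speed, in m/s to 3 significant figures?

Bernoulli between the free stream and the stagnation point: ½ρv² = P_stag − P_static.
v = √(2ΔP/ρ) = √(2·100000/809) = 15.7 m/s.

v ≈ 15.7 m/s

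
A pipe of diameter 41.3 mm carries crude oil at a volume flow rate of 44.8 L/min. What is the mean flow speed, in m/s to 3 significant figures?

v ≈ 0.557 m/s

Q = 44.8 L/min = 0.000747 m³/s.
v = Q/A = 0.000747 / 0.00134 = 0.557 m/s.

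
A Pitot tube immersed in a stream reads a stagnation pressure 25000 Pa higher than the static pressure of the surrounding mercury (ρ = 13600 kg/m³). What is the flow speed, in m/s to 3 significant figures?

v ≈ 1.92 m/s

At the stagnation point the flow is brought to rest, so Bernoulli gives P_stag − P_static = ½ρv².
v = √(2ΔP/ρ) = √(2·25000/13600) = 1.92 m/s.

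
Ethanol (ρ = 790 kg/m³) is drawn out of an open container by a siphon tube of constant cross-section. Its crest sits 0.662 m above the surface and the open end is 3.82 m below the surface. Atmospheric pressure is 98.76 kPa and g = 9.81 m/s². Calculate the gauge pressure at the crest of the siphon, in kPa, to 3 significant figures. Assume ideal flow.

The outlet speed comes from Torricelli: v = √(2g·3.82) = 8.66 m/s.
Continuity keeps v the same throughout the tube; from surface to crest, P_atm + 0 = P_top + ½ρv² + ρg·h_top.
P_top = 98760 − ½·790·8.66² − 790·9.81·0.662 = 64000 Pa. So P_gauge = P_top − P_atm = -34700 Pa.

-34.7 kPa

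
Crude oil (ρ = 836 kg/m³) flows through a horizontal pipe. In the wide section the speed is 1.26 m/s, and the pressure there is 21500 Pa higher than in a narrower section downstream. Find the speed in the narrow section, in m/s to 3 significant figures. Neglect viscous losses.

v₂ = 7.28 m/s

Along the level pipe P + ½ρv² is conserved, hence v₂² = v₁² + 2(P₁ − P₂)/ρ.
v₂ = √(1.26² + 2·21500/836) = √(1.59 + 51.4) = 7.28 m/s.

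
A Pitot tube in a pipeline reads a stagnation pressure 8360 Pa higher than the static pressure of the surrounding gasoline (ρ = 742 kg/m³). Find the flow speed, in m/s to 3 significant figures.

v ≈ 4.75 m/s

At the stagnation point the flow is brought to rest, so Bernoulli gives P_stag − P_static = ½ρv².
v = √(2ΔP/ρ) = √(2·8360/742) = 4.75 m/s.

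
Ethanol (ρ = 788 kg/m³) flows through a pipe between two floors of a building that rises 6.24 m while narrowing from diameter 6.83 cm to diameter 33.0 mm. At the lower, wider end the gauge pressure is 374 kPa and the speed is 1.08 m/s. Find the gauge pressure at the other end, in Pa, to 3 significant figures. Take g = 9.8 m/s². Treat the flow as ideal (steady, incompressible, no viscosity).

By continuity, v₂ = v₁·A₁/A₂ = 1.08·(36.6/8.55) = 4.63 m/s.
Applying Bernoulli between the two ends and solving for P₂: P₂ = P₁ + ½ρ(v₁² − v₂²) − ρgΔh.
P₂ = 374000 + ½·788·(1.08² − 4.63²) − 788·9.8·(+6.24) = 374000 + (-7970) − (48200) = 318000 Pa.

P₂ ≈ 318000 Pa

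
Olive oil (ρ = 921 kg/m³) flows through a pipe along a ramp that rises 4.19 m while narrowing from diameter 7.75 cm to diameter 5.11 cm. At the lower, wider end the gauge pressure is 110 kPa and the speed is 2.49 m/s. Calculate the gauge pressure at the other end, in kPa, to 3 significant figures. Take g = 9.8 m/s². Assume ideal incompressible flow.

By continuity, v₂ = v₁·A₁/A₂ = 2.49·(47.2/20.5) = 5.73 m/s.
Energy conservation along the streamline gives P₂ = P₁ − ½ρ(v₂² − v₁²) − ρg(h₂ − h₁).
P₂ = 110000 + ½·921·(2.49² − 5.73²) − 921·9.8·(+4.19) = 110000 + (-12300) − (37800) = 59900 Pa.

P₂ ≈ 59.9 kPa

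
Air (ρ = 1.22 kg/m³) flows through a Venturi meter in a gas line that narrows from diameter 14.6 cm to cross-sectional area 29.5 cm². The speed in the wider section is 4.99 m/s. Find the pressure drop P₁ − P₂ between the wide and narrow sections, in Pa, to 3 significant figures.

ΔP = 474 Pa

The volume flow rate is constant, so v₂ = (A₁/A₂)v₁ = (167/29.5)·4.99 = 28.3 m/s.
Along the horizontal streamline, P + ½ρv² is constant.
P₁ − P₂ = ½·1.22·(28.3² − 4.99²) = ½·1.22·777 = 474 Pa.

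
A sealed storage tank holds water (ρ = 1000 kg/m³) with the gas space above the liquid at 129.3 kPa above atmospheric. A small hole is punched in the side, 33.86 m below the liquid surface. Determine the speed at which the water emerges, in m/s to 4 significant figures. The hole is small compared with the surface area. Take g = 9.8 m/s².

v = 30.37 m/s

Take point 1 at the surface (v₁ ≈ 0) and point 2 at the hole (at atmospheric pressure). Bernoulli: P₁ + ρg h = P_atm + ½ρv₂².
With P₁ − P_atm = 129300 Pa, v₂ = √(2gh + 2ΔP/ρ) = √(2·9.8·33.86 + 2·129300/1000) = 30.37 m/s.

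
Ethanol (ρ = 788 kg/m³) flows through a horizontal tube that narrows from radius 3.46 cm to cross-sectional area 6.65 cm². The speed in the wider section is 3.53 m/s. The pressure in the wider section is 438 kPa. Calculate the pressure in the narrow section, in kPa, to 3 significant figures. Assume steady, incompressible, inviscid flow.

286 kPa

By continuity, v₂ = v₁·A₁/A₂ = 3.53·(37.6/6.65) = 20.0 m/s.
The pipe is horizontal, so Bernoulli reduces to P₁ + ½ρv₁² = P₂ + ½ρv₂².
P₂ = P₁ − ½ρ(v₂² − v₁²) = 438000 − ½·788·(20.0² − 3.53²) = 438000 − 152000 = 286000 Pa.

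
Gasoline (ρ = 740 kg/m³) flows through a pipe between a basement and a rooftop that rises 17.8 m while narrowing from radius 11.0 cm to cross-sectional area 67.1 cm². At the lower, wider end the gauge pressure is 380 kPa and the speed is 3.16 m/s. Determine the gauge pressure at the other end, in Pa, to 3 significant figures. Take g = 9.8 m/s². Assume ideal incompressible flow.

P₂ ≈ 136000 Pa

The volume flow rate is constant, so v₂ = (A₁/A₂)v₁ = (380/67.1)·3.16 = 17.9 m/s.
Applying Bernoulli between the two ends and solving for P₂: P₂ = P₁ + ½ρ(v₁² − v₂²) − ρgΔh.
P₂ = 380000 + ½·740·(3.16² − 17.9²) − 740·9.8·(+17.8) = 380000 + (-115000) − (129000) = 136000 Pa.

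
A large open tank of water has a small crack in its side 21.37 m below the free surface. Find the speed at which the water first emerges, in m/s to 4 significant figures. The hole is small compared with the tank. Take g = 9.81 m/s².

20.48 m/s

The surface is effectively still and both ends are open, so ½v² = gh and v = √(2·9.81·21.37) = 20.48 m/s.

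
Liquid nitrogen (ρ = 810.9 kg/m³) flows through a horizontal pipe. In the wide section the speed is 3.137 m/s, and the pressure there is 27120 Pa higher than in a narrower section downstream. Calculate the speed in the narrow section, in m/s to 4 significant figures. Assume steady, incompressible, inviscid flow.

v₂ ≈ 8.760 m/s

Horizontal Bernoulli: P₁ + ½ρv₁² = P₂ + ½ρv₂², so v₂² = v₁² + 2(P₁ − P₂)/ρ.
v₂ = √(3.137² + 2·27120/810.9) = √(9.841 + 66.89) = 8.760 m/s.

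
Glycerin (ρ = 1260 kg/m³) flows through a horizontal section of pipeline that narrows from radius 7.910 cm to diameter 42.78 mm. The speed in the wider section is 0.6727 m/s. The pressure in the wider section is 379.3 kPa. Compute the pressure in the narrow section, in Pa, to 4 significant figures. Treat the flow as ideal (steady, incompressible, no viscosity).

P₂ ≈ 326300 Pa

Continuity gives A₁v₁ = A₂v₂, so v₂ = (196.6 cm²)/(14.37 cm²) × 0.6727 m/s = 9.199 m/s.
Bernoulli (h₁ = h₂): P₁ − P₂ = ½ρ(v₂² − v₁²).
P₂ = P₁ − ½ρ(v₂² − v₁²) = 379300 − ½·1260·(9.199² − 0.6727²) = 379300 − 53030 = 326300 Pa.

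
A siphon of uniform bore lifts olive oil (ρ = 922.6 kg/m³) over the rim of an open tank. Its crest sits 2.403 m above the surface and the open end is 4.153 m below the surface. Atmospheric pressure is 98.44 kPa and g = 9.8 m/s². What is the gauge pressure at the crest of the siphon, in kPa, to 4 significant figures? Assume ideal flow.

P_gauge ≈ -59.28 kPa

From the surface to the outlet (both open to atmosphere, surface at rest): v = √(2g·h_out) = √(2·9.8·4.153) = 9.022 m/s.
Continuity keeps v the same throughout the tube; from surface to crest, P_atm + 0 = P_top + ½ρv² + ρg·h_top.
P_top = 98440 − ½·922.6·9.022² − 922.6·9.8·2.403 = 39160 Pa. So P_gauge = P_top − P_atm = -59280 Pa.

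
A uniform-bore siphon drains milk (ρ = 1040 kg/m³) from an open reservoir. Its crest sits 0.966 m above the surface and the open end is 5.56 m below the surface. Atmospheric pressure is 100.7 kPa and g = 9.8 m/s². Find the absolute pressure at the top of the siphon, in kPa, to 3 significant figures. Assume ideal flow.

P_top = 34.2 kPa

Bernoulli surface→outlet gives ½v² = g·h_out, so v = √(2·9.8·5.56) = 10.4 m/s.
Continuity keeps v the same throughout the tube; from surface to crest, P_atm + 0 = P_top + ½ρv² + ρg·h_top.
P_top = 100700 − ½·1040·10.4² − 1040·9.8·0.966 = 34200 Pa.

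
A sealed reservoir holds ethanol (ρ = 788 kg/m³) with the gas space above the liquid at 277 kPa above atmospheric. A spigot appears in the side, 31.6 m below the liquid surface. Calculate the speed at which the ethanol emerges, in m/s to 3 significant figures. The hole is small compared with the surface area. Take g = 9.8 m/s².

Take point 1 at the surface (v₁ ≈ 0) and point 2 at the hole (at atmospheric pressure). Bernoulli: P₁ + ρg h = P_atm + ½ρv₂².
With P₁ − P_atm = 277000 Pa, v₂ = √(2gh + 2ΔP/ρ) = √(2·9.8·31.6 + 2·277000/788) = 36.4 m/s.

v = 36.4 m/s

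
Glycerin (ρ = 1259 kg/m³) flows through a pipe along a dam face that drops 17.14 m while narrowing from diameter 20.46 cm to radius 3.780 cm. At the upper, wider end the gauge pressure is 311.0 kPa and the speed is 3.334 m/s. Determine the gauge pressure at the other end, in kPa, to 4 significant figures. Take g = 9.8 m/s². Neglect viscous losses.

By continuity, v₂ = v₁·A₁/A₂ = 3.334·(328.8/44.89) = 24.42 m/s.
Applying Bernoulli between the two ends and solving for P₂: P₂ = P₁ + ½ρ(v₁² − v₂²) − ρgΔh.
P₂ = 311000 + ½·1259·(3.334² − 24.42²) − 1259·9.8·(−17.14) = 311000 + (-368400) − (-211500) = 154100 Pa.

P₂ ≈ 154.1 kPa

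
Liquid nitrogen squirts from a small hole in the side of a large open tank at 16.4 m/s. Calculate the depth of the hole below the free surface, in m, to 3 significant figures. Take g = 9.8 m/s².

13.7 m

Torricelli: v = √(2gh), so h = v²/(2g).
h = 16.4²/(2·9.8) = 269/19.60 = 13.7 m.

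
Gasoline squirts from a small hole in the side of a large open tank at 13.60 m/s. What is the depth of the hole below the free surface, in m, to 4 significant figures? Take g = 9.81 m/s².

h ≈ 9.427 m

Inverting v = √(2gh) gives h = v² / 2g.
h = 13.60²/(2·9.81) = 185.0/19.62 = 9.427 m.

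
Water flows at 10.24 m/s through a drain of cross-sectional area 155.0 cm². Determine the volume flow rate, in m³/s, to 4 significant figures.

Q = A·v = 0.01550 m² × 10.24 m/s = 0.1587 m³/s.

0.1587 m³/s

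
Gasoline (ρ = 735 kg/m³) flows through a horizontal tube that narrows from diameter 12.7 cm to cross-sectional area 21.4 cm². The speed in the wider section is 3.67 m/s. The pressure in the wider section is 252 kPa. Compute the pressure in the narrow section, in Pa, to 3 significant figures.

P₂ = 83500 Pa

By continuity, v₂ = v₁·A₁/A₂ = 3.67·(127/21.4) = 21.7 m/s.
With no height change, Bernoulli's equation is P₁ + ½ρv₁² = P₂ + ½ρv₂².
P₂ = P₁ − ½ρ(v₂² − v₁²) = 252000 − ½·735·(21.7² − 3.67²) = 252000 − 168000 = 83500 Pa.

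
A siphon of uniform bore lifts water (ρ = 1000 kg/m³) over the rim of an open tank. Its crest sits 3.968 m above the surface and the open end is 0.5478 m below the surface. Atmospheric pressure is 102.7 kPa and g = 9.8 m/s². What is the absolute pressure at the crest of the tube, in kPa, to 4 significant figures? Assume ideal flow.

Bernoulli surface→outlet gives ½v² = g·h_out, so v = √(2·9.8·0.5478) = 3.277 m/s.
The bore is uniform, so the speed at the crest is the same v. Bernoulli surface→crest: P_atm = P_top + ½ρv² + ρg·h_top.
P_top = 102700 − ½·1000·3.277² − 1000·9.8·3.968 = 58450 Pa.

58.45 kPa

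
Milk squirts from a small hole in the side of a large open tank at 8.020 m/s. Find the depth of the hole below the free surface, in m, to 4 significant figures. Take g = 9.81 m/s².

For a small hole in a large open tank, ½v² = gh, giving h = v²/(2g).
h = 8.020²/(2·9.81) = 64.32/19.62 = 3.278 m.

h ≈ 3.278 m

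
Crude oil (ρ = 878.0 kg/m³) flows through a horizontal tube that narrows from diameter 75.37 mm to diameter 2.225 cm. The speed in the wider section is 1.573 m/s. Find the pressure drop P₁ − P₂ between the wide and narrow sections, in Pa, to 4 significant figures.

ΔP = 141900 Pa

By continuity, v₂ = v₁·A₁/A₂ = 1.573·(44.62/3.888) = 18.05 m/s.
Bernoulli (h₁ = h₂): P₁ − P₂ = ½ρ(v₂² − v₁²).
P₁ − P₂ = ½·878.0·(18.05² − 1.573²) = ½·878.0·323.3 = 141900 Pa.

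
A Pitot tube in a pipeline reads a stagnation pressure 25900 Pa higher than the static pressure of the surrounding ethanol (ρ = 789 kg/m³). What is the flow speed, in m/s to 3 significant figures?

8.10 m/s

At the stagnation point the flow is brought to rest, so Bernoulli gives P_stag − P_static = ½ρv².
v = √(2ΔP/ρ) = √(2·25900/789) = 8.10 m/s.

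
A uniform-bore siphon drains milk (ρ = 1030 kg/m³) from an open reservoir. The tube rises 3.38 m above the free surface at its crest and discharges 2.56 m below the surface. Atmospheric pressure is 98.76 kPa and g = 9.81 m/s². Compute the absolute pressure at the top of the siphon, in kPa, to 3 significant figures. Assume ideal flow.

From the surface to the outlet (both open to atmosphere, surface at rest): v = √(2g·h_out) = √(2·9.81·2.56) = 7.09 m/s.
With constant cross-section the crest speed equals v; applying Bernoulli from the surface up to the crest, P_top = P_atm − ½ρv² − ρg·h_top.
P_top = 98760 − ½·1030·7.09² − 1030·9.81·3.38 = 38700 Pa.

38.7 kPa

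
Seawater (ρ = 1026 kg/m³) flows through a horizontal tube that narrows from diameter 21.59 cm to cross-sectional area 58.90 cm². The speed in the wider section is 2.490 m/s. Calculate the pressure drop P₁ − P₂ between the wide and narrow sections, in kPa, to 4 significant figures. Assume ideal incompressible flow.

By continuity, v₂ = v₁·A₁/A₂ = 2.490·(366.1/58.90) = 15.48 m/s.
Bernoulli (h₁ = h₂): P₁ − P₂ = ½ρ(v₂² − v₁²).
P₁ − P₂ = ½·1026·(15.48² − 2.490²) = ½·1026·233.3 = 119700 Pa.

ΔP ≈ 119.7 kPa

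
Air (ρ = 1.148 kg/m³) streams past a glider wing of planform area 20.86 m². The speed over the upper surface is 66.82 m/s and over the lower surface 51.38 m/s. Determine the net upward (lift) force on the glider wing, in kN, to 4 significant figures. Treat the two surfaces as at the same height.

21.85 kN

The faster flow above has the lower pressure; Bernoulli (same height) gives ΔP = ½ρ(v_up² − v_low²).
ΔP = ½·1.148·(66.82² − 51.38²) = 1048 Pa.
Lift = ΔP · A = 1048 × 20.86 = 21850 N.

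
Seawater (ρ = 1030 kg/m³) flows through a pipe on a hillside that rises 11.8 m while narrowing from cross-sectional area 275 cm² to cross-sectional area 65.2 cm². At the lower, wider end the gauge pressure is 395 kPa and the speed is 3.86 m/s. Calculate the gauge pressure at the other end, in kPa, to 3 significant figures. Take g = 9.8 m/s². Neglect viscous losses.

147 kPa

The volume flow rate is constant, so v₂ = (A₁/A₂)v₁ = (275/65.2)·3.86 = 16.3 m/s.
Bernoulli: P₁ + ½ρv₁² + ρg h₁ = P₂ + ½ρv₂² + ρg h₂, so P₂ = P₁ + ½ρ(v₁² − v₂²) − ρg(h₂ − h₁).
P₂ = 395000 + ½·1030·(3.86² − 16.3²) − 1030·9.8·(+11.8) = 395000 + (-129000) − (119000) = 147000 Pa.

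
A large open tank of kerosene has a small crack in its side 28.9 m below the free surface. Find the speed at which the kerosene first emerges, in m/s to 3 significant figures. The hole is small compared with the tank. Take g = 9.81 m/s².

v = 23.8 m/s

Torricelli's result v = √(2gh) gives v = √(2·9.81·28.9) = 23.8 m/s.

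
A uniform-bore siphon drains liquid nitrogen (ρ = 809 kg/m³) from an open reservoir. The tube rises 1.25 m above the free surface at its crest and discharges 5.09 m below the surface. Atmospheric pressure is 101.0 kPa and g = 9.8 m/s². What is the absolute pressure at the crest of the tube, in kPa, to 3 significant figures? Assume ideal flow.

P_top ≈ 50.7 kPa

The outlet speed comes from Torricelli: v = √(2g·5.09) = 9.99 m/s.
With constant cross-section the crest speed equals v; applying Bernoulli from the surface up to the crest, P_top = P_atm − ½ρv² − ρg·h_top.
P_top = 101000 − ½·809·9.99² − 809·9.8·1.25 = 50700 Pa.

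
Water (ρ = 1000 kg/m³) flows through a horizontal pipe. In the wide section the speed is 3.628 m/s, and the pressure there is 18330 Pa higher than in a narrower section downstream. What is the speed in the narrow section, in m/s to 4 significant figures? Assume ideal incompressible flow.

Along the level pipe P + ½ρv² is conserved, hence v₂² = v₁² + 2(P₁ − P₂)/ρ.
v₂ = √(3.628² + 2·18330/1000) = √(13.16 + 36.66) = 7.058 m/s.

7.058 m/s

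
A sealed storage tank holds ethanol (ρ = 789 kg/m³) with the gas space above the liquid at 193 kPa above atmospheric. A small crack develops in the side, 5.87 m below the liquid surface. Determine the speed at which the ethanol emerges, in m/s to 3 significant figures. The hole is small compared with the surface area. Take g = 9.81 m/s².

Take point 1 at the surface (v₁ ≈ 0) and point 2 at the hole (at atmospheric pressure). Bernoulli: P₁ + ρg h = P_atm + ½ρv₂².
With P₁ − P_atm = 193000 Pa, v₂ = √(2gh + 2ΔP/ρ) = √(2·9.81·5.87 + 2·193000/789) = 24.6 m/s.

v ≈ 24.6 m/s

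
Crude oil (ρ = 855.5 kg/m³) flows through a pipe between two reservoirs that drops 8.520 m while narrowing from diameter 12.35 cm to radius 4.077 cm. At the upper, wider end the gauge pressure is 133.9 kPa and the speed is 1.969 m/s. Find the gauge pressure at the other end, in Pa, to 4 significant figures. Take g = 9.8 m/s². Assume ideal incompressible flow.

By continuity, v₂ = v₁·A₁/A₂ = 1.969·(119.8/52.22) = 4.517 m/s.
Applying Bernoulli between the two ends and solving for P₂: P₂ = P₁ + ½ρ(v₁² − v₂²) − ρgΔh.
P₂ = 133900 + ½·855.5·(1.969² − 4.517²) − 855.5·9.8·(−8.520) = 133900 + (-7069) − (-71430) = 198300 Pa.

198300 Pa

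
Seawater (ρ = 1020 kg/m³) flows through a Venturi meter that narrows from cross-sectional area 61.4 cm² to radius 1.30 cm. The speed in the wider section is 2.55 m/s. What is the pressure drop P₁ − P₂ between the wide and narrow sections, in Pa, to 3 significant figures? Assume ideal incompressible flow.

ΔP ≈ 440000 Pa

Continuity gives A₁v₁ = A₂v₂, so v₂ = (61.4 cm²)/(5.31 cm²) × 2.55 m/s = 29.5 m/s.
Bernoulli (h₁ = h₂): P₁ − P₂ = ½ρ(v₂² − v₁²).
P₁ − P₂ = ½·1020·(29.5² − 2.55²) = ½·1020·863 = 440000 Pa.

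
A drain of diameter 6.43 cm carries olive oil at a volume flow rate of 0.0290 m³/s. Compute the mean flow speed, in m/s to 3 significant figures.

Q = 0.0290 m³/s = 0.0290 m³/s.
v = Q/A = 0.0290 / 0.00325 = 8.93 m/s.

v ≈ 8.93 m/s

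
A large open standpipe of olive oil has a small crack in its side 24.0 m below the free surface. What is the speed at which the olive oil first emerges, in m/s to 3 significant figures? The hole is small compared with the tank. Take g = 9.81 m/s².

v ≈ 21.7 m/s

The surface is effectively still and both ends are open, so ½v² = gh and v = √(2·9.81·24.0) = 21.7 m/s.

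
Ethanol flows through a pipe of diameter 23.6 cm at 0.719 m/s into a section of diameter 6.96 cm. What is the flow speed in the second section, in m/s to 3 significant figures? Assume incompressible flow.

Continuity gives A₁v₁ = A₂v₂, so v₂ = (437 cm²)/(38.0 cm²) × 0.719 m/s = 8.27 m/s.

v₂ ≈ 8.27 m/s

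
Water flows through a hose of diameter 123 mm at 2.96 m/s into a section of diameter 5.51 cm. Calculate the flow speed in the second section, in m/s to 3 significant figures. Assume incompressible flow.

v₂ ≈ 14.8 m/s

The volume flow rate is constant, so v₂ = (A₁/A₂)v₁ = (119/23.8)·2.96 = 14.8 m/s.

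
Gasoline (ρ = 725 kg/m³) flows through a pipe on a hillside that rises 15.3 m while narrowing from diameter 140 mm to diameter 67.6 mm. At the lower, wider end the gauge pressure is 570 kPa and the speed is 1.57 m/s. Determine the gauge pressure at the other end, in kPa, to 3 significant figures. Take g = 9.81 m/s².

446 kPa

Mass conservation (A₁v₁ = A₂v₂) gives v₂ = 1.57 × 154/35.9 = 6.73 m/s.
Bernoulli: P₁ + ½ρv₁² + ρg h₁ = P₂ + ½ρv₂² + ρg h₂, so P₂ = P₁ + ½ρ(v₁² − v₂²) − ρg(h₂ − h₁).
P₂ = 570000 + ½·725·(1.57² − 6.73²) − 725·9.81·(+15.3) = 570000 + (-15500) − (109000) = 446000 Pa.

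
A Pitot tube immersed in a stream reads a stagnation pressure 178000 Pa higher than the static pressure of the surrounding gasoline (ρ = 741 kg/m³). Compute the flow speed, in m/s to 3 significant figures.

Bernoulli between the free stream and the stagnation point: ½ρv² = P_stag − P_static.
v = √(2ΔP/ρ) = √(2·178000/741) = 21.9 m/s.

v ≈ 21.9 m/s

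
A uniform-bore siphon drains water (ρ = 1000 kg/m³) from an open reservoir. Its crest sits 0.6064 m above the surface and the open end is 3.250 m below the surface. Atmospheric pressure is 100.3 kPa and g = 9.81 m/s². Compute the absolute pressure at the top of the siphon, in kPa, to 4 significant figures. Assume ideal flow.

62.47 kPa

Bernoulli surface→outlet gives ½v² = g·h_out, so v = √(2·9.81·3.250) = 7.985 m/s.
The bore is uniform, so the speed at the crest is the same v. Bernoulli surface→crest: P_atm = P_top + ½ρv² + ρg·h_top.
P_top = 100300 − ½·1000·7.985² − 1000·9.81·0.6064 = 62470 Pa.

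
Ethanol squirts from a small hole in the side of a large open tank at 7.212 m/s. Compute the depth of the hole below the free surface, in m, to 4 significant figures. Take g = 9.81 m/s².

For a small hole in a large open tank, ½v² = gh, giving h = v²/(2g).
h = 7.212²/(2·9.81) = 52.01/19.62 = 2.651 m.

h = 2.651 m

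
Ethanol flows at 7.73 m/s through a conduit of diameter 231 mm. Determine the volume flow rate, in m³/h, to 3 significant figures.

Q = 1170 m³/h

Q = A·v = 0.0419 m² × 7.73 m/s = 0.324 m³/s.
Converting: 0.324 m³/s × 3600 = 1170 m³/h.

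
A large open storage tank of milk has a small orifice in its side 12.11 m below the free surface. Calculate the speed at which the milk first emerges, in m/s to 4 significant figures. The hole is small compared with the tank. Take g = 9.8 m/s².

v = 15.41 m/s

With the surface at rest and both surface and jet at atmospheric pressure, Bernoulli gives ρg h = ½ρv², so v = √(2gh) = √(2·9.8·12.11) = 15.41 m/s.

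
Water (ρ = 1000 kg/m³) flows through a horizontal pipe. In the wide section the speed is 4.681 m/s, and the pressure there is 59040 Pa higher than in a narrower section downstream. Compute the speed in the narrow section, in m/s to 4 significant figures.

v₂ ≈ 11.83 m/s

With h₁ = h₂, rearranging Bernoulli gives v₂ = √(v₁² + 2ΔP/ρ).
v₂ = √(4.681² + 2·59040/1000) = √(21.91 + 118.1) = 11.83 m/s.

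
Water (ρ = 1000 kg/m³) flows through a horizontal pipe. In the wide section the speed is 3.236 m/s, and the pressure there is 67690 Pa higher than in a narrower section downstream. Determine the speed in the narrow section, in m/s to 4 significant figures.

v₂ = 12.08 m/s

Horizontal Bernoulli: P₁ + ½ρv₁² = P₂ + ½ρv₂², so v₂² = v₁² + 2(P₁ − P₂)/ρ.
v₂ = √(3.236² + 2·67690/1000) = √(10.47 + 135.4) = 12.08 m/s.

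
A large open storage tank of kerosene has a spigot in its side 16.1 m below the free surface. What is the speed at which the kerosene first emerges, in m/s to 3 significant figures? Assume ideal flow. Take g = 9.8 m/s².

17.8 m/s

The surface is effectively still and both ends are open, so ½v² = gh and v = √(2·9.8·16.1) = 17.8 m/s.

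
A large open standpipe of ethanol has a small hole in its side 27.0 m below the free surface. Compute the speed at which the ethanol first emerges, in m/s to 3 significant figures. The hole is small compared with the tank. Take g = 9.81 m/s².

Bernoulli from surface to hole (P equal, v_surface ≈ 0): v = √(2gh) = √(2×9.81×27.0) = 23.0 m/s.

v ≈ 23.0 m/s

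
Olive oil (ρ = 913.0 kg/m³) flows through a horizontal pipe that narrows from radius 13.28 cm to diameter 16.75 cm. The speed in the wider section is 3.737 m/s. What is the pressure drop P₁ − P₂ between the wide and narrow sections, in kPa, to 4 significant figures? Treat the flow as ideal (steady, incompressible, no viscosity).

By continuity, v₂ = v₁·A₁/A₂ = 3.737·(554.0/220.4) = 9.396 m/s.
With no height change, Bernoulli's equation is P₁ + ½ρv₁² = P₂ + ½ρv₂².
P₁ − P₂ = ½·913.0·(9.396² − 3.737²) = ½·913.0·74.32 = 33930 Pa.

ΔP ≈ 33.93 kPa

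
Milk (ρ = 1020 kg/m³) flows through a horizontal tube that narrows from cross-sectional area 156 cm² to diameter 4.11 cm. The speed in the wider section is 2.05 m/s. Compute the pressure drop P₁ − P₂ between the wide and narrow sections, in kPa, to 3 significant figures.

ΔP ≈ 294 kPa

The volume flow rate is constant, so v₂ = (A₁/A₂)v₁ = (156/13.3)·2.05 = 24.1 m/s.
With no height change, Bernoulli's equation is P₁ + ½ρv₁² = P₂ + ½ρv₂².
P₁ − P₂ = ½·1020·(24.1² − 2.05²) = ½·1020·577 = 294000 Pa.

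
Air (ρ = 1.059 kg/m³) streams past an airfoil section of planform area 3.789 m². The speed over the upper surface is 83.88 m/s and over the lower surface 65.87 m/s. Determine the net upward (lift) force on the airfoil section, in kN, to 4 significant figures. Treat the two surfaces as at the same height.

5.411 kN

The faster flow above has the lower pressure; Bernoulli (same height) gives ΔP = ½ρ(v_up² − v_low²).
ΔP = ½·1.059·(83.88² − 65.87²) = 1428 Pa.
Lift = ΔP · A = 1428 × 3.789 = 5411 N.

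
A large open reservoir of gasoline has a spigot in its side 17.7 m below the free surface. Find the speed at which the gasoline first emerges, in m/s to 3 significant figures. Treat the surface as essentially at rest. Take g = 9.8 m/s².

18.6 m/s

Bernoulli from surface to hole (P equal, v_surface ≈ 0): v = √(2gh) = √(2×9.8×17.7) = 18.6 m/s.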